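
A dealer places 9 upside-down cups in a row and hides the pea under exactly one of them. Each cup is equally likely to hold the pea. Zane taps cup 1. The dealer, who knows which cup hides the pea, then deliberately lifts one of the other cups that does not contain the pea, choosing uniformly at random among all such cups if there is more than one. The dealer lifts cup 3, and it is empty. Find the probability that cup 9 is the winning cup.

Consider each possible location of the pea in turn.
If it is under cup 1 (prior 1/9): the dealer has 8 equally likely choices, so probability 1/8; weight (1/9)·(1/8) = 1/72.
If it is under any of cups 2, 4, 5, 6, 7, 8, and 9 (prior 1/9 each): the dealer has 7 equally likely choices, so probability 1/7; weight (1/9)·(1/7) = 1/63 each.
If it is under cup 3 (prior 1/9): the dealer opened cup 3, so this case is ruled out; weight (1/9)·0 = 0.
The weights sum to 1/8.
So P(the pea under cup 9 | the dealer opened cup 3) = (1/63) / (1/8) = 8/63.

8/63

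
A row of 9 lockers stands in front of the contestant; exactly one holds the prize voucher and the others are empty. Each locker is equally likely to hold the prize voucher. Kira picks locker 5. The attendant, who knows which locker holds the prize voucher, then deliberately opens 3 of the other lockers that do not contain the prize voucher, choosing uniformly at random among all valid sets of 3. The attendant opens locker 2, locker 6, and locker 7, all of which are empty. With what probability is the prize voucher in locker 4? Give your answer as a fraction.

Apply Bayes' rule, conditioning on where the prize voucher actually is.
If it is in any of lockers 1, 3, 4, 8, and 9 (prior 1/9 each): the attendant has 35 equally likely choices, so probability 1/35; weight (1/9)·(1/35) = 1/315 each.
If it is in any of lockers 2, 6, and 7 (prior 1/9 each): that locker was opened and seen not to hold the prize — ruled out; weight (1/9)·0 = 0 each.
If it is in locker 5 (prior 1/9): the attendant has 56 equally likely choices, so probability 1/56; weight (1/9)·(1/56) = 1/504.
The weights sum to 1/56.
So P(the prize voucher in locker 4 | the attendant opened locker 2, locker 6, and locker 7) = (1/315) / (1/56) = 8/45.

8/45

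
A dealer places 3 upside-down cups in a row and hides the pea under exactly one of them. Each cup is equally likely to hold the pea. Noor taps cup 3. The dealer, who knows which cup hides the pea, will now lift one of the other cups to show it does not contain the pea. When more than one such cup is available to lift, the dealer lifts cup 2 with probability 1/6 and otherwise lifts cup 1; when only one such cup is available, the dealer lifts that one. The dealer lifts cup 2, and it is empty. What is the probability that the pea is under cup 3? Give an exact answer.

Apply Bayes' rule, conditioning on where the pea actually is.
If it is under cup 1 (prior 1/3): only cup 2 is available, probability 1; weight (1/3)·1 = 1/3.
If it is under cup 2 (prior 1/3): the dealer opened cup 2, so this case is ruled out; weight (1/3)·0 = 0.
If it is under cup 3 (prior 1/3): cup 2 is available, opened with probability 1/6; weight (1/3)·(1/6) = 1/18.
The weights sum to 7/18.
So P(the pea under cup 3 | the dealer opened cup 2) = (1/18) / (7/18) = 1/7.

1/7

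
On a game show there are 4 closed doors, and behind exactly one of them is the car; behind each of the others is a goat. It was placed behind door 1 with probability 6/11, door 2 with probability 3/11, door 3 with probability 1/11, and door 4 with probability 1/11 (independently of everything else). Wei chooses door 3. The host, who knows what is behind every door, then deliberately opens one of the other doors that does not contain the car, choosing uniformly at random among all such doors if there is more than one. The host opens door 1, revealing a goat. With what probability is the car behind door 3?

1/7

Condition on the true location of the car.
If it is behind door 1 (prior 6/11): the host opened door 1, so this case is ruled out; weight (6/11)·0 = 0.
If it is behind door 2 (prior 3/11): the host has 2 equally likely choices, so probability 1/2; weight (3/11)·(1/2) = 3/22.
If it is behind door 3 (prior 1/11): the host has 3 equally likely choices, so probability 1/3; weight (1/11)·(1/3) = 1/33.
If it is behind door 4 (prior 1/11): the host has 2 equally likely choices, so probability 1/2; weight (1/11)·(1/2) = 1/22.
The weights sum to 7/33.
So P(the car behind door 3 | the host opened door 1) = (1/33) / (7/33) = 1/7.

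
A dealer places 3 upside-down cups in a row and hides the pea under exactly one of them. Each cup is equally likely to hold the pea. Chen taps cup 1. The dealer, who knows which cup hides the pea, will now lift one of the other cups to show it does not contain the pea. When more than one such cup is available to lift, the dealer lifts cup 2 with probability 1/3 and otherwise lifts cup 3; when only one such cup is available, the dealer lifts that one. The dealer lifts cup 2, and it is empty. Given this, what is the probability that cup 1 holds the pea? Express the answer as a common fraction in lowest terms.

1/4

Apply Bayes' rule, conditioning on where the pea actually is.
If it is under cup 1 (prior 1/3): cup 2 is available, opened with probability 1/3; weight (1/3)·(1/3) = 1/9.
If it is under cup 2 (prior 1/3): the dealer opened cup 2, so this case is ruled out; weight (1/3)·0 = 0.
If it is under cup 3 (prior 1/3): only cup 2 is available, probability 1; weight (1/3)·1 = 1/3.
The weights sum to 4/9.
So P(the pea under cup 1 | the dealer opened cup 2) = (1/9) / (4/9) = 1/4.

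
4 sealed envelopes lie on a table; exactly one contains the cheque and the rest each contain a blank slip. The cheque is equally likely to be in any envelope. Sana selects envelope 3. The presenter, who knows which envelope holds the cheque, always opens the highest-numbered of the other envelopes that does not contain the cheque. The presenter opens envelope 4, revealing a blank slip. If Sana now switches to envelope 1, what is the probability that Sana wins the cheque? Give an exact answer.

Condition on the true location of the cheque.
If it is in any of envelopes 1, 2, and 3 (prior 1/4 each): envelope 4 is the highest-numbered option available, probability 1; weight (1/4)·1 = 1/4 each.
If it is in envelope 4 (prior 1/4): the presenter opened envelope 4, so this case is ruled out; weight (1/4)·0 = 0.
The weights sum to 3/4.
So P(the cheque in envelope 1 | the presenter opened envelope 4) = (1/4) / (3/4) = 1/3.

1/3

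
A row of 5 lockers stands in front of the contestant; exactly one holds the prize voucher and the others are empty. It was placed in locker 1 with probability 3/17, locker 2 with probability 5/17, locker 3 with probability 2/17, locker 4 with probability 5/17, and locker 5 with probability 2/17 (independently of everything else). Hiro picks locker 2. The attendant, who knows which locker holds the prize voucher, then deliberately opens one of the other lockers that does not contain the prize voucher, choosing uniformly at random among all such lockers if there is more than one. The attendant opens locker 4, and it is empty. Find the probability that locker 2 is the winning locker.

15/43

Condition on the true location of the prize voucher.
If it is in locker 1 (prior 3/17): the attendant has 3 equally likely choices, so probability 1/3; weight (3/17)·(1/3) = 1/17.
If it is in locker 2 (prior 5/17): the attendant has 4 equally likely choices, so probability 1/4; weight (5/17)·(1/4) = 5/68.
If it is in either of lockers 3 and 5 (prior 2/17 each): the attendant has 3 equally likely choices, so probability 1/3; weight (2/17)·(1/3) = 2/51 each.
If it is in locker 4 (prior 5/17): the attendant opened locker 4, so this case is ruled out; weight (5/17)·0 = 0.
The weights sum to 43/204.
So P(the prize voucher in locker 2 | the attendant opened locker 4) = (5/68) / (43/204) = 15/43.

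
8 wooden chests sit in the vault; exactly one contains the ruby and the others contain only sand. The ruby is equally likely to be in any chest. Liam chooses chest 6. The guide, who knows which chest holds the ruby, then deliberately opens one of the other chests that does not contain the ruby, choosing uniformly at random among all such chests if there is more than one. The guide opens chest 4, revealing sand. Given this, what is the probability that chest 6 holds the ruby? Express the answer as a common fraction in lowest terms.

1/8

Consider each possible location of the ruby in turn.
If it is in any of chests 1, 2, 3, 5, 7, and 8 (prior 1/8 each): the guide has 6 equally likely choices, so probability 1/6; weight (1/8)·(1/6) = 1/48 each.
If it is in chest 4 (prior 1/8): the guide opened chest 4, so this case is ruled out; weight (1/8)·0 = 0.
If it is in chest 6 (prior 1/8): the guide has 7 equally likely choices, so probability 1/7; weight (1/8)·(1/7) = 1/56.
The weights sum to 1/7.
So P(the ruby in chest 6 | the guide opened chest 4) = (1/56) / (1/7) = 1/8.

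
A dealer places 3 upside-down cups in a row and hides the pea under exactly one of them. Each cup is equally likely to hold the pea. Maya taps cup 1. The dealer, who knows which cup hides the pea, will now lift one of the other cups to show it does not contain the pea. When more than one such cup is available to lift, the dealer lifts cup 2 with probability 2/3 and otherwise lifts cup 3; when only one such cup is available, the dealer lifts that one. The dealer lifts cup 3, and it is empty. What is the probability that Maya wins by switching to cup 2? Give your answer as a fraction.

3/4

Consider each possible location of the pea in turn.
If it is under cup 1 (prior 1/3): cup 2 is available but not opened, probability 1/3; weight (1/3)·(1/3) = 1/9.
If it is under cup 2 (prior 1/3): only cup 3 is available, probability 1; weight (1/3)·1 = 1/3.
If it is under cup 3 (prior 1/3): the dealer opened cup 3, so this case is ruled out; weight (1/3)·0 = 0.
The weights sum to 4/9.
So P(the pea under cup 2 | the dealer opened cup 3) = (1/3) / (4/9) = 3/4.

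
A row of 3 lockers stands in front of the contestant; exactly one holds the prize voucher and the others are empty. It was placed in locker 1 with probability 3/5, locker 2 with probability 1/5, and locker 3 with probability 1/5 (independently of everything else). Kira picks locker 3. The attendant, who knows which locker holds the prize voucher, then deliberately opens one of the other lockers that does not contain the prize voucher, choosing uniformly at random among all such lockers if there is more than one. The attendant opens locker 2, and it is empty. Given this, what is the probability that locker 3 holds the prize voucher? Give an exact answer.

Condition on the true location of the prize voucher.
If it is in locker 1 (prior 3/5): the attendant has no choice, probability 1; weight (3/5)·1 = 3/5.
If it is in locker 2 (prior 1/5): the attendant opened locker 2, so this case is ruled out; weight (1/5)·0 = 0.
If it is in locker 3 (prior 1/5): the attendant has 2 equally likely choices, so probability 1/2; weight (1/5)·(1/2) = 1/10.
The weights sum to 7/10.
So P(the prize voucher in locker 3 | the attendant opened locker 2) = (1/10) / (7/10) = 1/7.

1/7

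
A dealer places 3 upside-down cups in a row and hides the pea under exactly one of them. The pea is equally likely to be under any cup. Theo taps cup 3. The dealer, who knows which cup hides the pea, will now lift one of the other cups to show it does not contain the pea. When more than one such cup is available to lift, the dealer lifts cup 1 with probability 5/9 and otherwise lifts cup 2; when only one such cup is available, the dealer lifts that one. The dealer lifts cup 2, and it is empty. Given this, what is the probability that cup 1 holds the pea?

9/13

Condition on the true location of the pea.
If it is under cup 1 (prior 1/3): only cup 2 is available, probability 1; weight (1/3)·1 = 1/3.
If it is under cup 2 (prior 1/3): the dealer opened cup 2, so this case is ruled out; weight (1/3)·0 = 0.
If it is under cup 3 (prior 1/3): cup 1 is available but not opened, probability 4/9; weight (1/3)·(4/9) = 4/27.
The weights sum to 13/27.
So P(the pea under cup 1 | the dealer opened cup 2) = (1/3) / (13/27) = 9/13.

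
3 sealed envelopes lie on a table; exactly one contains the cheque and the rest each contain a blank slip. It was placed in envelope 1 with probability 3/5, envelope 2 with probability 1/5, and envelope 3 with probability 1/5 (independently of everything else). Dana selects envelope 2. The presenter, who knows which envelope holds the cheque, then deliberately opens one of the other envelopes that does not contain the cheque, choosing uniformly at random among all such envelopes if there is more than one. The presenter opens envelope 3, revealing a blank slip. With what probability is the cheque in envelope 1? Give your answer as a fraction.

6/7

Apply Bayes' rule, conditioning on where the cheque actually is.
If it is in envelope 1 (prior 3/5): the presenter has no choice, probability 1; weight (3/5)·1 = 3/5.
If it is in envelope 2 (prior 1/5): the presenter has 2 equally likely choices, so probability 1/2; weight (1/5)·(1/2) = 1/10.
If it is in envelope 3 (prior 1/5): the presenter opened envelope 3, so this case is ruled out; weight (1/5)·0 = 0.
The weights sum to 7/10.
So P(the cheque in envelope 1 | the presenter opened envelope 3) = (3/5) / (7/10) = 6/7.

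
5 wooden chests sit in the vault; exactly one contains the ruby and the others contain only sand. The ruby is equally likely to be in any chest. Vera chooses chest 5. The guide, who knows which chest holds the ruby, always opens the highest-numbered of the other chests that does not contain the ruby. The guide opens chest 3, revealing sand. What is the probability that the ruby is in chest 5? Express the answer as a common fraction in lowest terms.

0

Consider each possible location of the ruby in turn.
If it is in any of chests 1, 2, and 5 (prior 1/5 each): the guide would have opened chest 4 instead, probability 0; weight (1/5)·0 = 0 each.
If it is in chest 3 (prior 1/5): the guide opened chest 3, so this case is ruled out; weight (1/5)·0 = 0.
If it is in chest 4 (prior 1/5): chest 3 is the highest-numbered option available, probability 1; weight (1/5)·1 = 1/5.
The weights sum to 1/5.
So P(the ruby in chest 5 | the guide opened chest 3) = 0 / (1/5) = 0.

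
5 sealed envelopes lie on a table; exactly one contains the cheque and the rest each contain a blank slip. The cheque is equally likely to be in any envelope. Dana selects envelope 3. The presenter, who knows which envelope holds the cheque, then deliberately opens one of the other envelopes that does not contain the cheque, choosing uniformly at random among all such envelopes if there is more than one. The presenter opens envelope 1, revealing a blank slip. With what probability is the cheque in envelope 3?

1/5

Consider each possible location of the cheque in turn.
If it is in envelope 1 (prior 1/5): the presenter opened envelope 1, so this case is ruled out; weight (1/5)·0 = 0.
If it is in any of envelopes 2, 4, and 5 (prior 1/5 each): the presenter has 3 equally likely choices, so probability 1/3; weight (1/5)·(1/3) = 1/15 each.
If it is in envelope 3 (prior 1/5): the presenter has 4 equally likely choices, so probability 1/4; weight (1/5)·(1/4) = 1/20.
The weights sum to 1/4.
So P(the cheque in envelope 3 | the presenter opened envelope 1) = (1/20) / (1/4) = 1/5.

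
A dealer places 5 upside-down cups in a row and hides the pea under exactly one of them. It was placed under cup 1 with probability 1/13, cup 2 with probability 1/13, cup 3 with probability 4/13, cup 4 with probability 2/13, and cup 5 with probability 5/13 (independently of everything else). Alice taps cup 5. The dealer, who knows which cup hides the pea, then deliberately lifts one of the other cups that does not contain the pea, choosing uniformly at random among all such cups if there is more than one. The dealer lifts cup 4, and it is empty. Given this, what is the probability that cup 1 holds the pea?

Condition on the true location of the pea.
If it is under either of cups 1 and 2 (prior 1/13 each): the dealer has 3 equally likely choices, so probability 1/3; weight (1/13)·(1/3) = 1/39 each.
If it is under cup 3 (prior 4/13): the dealer has 3 equally likely choices, so probability 1/3; weight (4/13)·(1/3) = 4/39.
If it is under cup 4 (prior 2/13): the dealer opened cup 4, so this case is ruled out; weight (2/13)·0 = 0.
If it is under cup 5 (prior 5/13): the dealer has 4 equally likely choices, so probability 1/4; weight (5/13)·(1/4) = 5/52.
The weights sum to 1/4.
So P(the pea under cup 1 | the dealer opened cup 4) = (1/39) / (1/4) = 4/39.

4/39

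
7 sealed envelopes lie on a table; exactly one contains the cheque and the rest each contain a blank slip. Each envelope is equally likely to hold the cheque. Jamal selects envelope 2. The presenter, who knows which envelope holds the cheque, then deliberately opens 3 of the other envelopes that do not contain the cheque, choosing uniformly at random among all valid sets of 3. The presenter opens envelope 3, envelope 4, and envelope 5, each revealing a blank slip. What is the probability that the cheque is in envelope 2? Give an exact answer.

1/7

Apply Bayes' rule, conditioning on where the cheque actually is.
If it is in any of envelopes 1, 6, and 7 (prior 1/7 each): the presenter has 10 equally likely choices, so probability 1/10; weight (1/7)·(1/10) = 1/70 each.
If it is in envelope 2 (prior 1/7): the presenter has 20 equally likely choices, so probability 1/20; weight (1/7)·(1/20) = 1/140.
If it is in any of envelopes 3, 4, and 5 (prior 1/7 each): that envelope was opened and seen not to hold the prize — ruled out; weight (1/7)·0 = 0 each.
The weights sum to 1/20.
So P(the cheque in envelope 2 | the presenter opened envelope 3, envelope 4, and envelope 5) = (1/140) / (1/20) = 1/7.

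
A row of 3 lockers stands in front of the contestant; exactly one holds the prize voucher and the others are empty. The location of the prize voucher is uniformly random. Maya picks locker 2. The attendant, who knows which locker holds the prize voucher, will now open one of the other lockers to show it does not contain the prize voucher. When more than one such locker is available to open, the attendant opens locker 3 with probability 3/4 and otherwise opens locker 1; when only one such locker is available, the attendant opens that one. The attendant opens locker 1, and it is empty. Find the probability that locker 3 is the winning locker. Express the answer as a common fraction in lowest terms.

Condition on the true location of the prize voucher.
If it is in locker 1 (prior 1/3): the attendant opened locker 1, so this case is ruled out; weight (1/3)·0 = 0.
If it is in locker 2 (prior 1/3): locker 3 is available but not opened, probability 1/4; weight (1/3)·(1/4) = 1/12.
If it is in locker 3 (prior 1/3): only locker 1 is available, probability 1; weight (1/3)·1 = 1/3.
The weights sum to 5/12.
So P(the prize voucher in locker 3 | the attendant opened locker 1) = (1/3) / (5/12) = 4/5.

4/5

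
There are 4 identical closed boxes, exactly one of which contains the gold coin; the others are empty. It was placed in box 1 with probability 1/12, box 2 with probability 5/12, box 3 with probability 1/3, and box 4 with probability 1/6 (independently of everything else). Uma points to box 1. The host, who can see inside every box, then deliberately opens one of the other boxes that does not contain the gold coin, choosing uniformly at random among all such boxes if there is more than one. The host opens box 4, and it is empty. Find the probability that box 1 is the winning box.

2/29

Condition on the true location of the gold coin.
If it is in box 1 (prior 1/12): the host has 3 equally likely choices, so probability 1/3; weight (1/12)·(1/3) = 1/36.
If it is in box 2 (prior 5/12): the host has 2 equally likely choices, so probability 1/2; weight (5/12)·(1/2) = 5/24.
If it is in box 3 (prior 1/3): the host has 2 equally likely choices, so probability 1/2; weight (1/3)·(1/2) = 1/6.
If it is in box 4 (prior 1/6): the host opened box 4, so this case is ruled out; weight (1/6)·0 = 0.
The weights sum to 29/72.
So P(the gold coin in box 1 | the host opened box 4) = (1/36) / (29/72) = 2/29.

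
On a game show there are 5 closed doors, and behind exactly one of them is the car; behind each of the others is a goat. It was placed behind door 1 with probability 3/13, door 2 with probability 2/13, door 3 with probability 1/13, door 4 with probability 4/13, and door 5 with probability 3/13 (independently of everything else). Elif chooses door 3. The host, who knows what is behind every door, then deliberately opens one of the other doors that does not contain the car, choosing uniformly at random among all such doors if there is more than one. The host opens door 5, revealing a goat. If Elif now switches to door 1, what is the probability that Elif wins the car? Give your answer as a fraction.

4/13

Consider each possible location of the car in turn.
If it is behind door 1 (prior 3/13): the host has 3 equally likely choices, so probability 1/3; weight (3/13)·(1/3) = 1/13.
If it is behind door 2 (prior 2/13): the host has 3 equally likely choices, so probability 1/3; weight (2/13)·(1/3) = 2/39.
If it is behind door 3 (prior 1/13): the host has 4 equally likely choices, so probability 1/4; weight (1/13)·(1/4) = 1/52.
If it is behind door 4 (prior 4/13): the host has 3 equally likely choices, so probability 1/3; weight (4/13)·(1/3) = 4/39.
If it is behind door 5 (prior 3/13): the host opened door 5, so this case is ruled out; weight (3/13)·0 = 0.
The weights sum to 1/4.
So P(the car behind door 1 | the host opened door 5) = (1/13) / (1/4) = 4/13.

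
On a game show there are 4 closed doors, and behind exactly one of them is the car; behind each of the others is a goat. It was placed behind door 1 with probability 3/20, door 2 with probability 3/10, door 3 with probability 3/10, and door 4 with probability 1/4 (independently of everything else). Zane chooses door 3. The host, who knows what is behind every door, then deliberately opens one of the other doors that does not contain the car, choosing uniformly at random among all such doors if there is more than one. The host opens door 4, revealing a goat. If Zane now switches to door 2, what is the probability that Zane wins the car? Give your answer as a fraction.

6/13

Condition on the true location of the car.
If it is behind door 1 (prior 3/20): the host has 2 equally likely choices, so probability 1/2; weight (3/20)·(1/2) = 3/40.
If it is behind door 2 (prior 3/10): the host has 2 equally likely choices, so probability 1/2; weight (3/10)·(1/2) = 3/20.
If it is behind door 3 (prior 3/10): the host has 3 equally likely choices, so probability 1/3; weight (3/10)·(1/3) = 1/10.
If it is behind door 4 (prior 1/4): the host opened door 4, so this case is ruled out; weight (1/4)·0 = 0.
The weights sum to 13/40.
So P(the car behind door 2 | the host opened door 4) = (3/20) / (13/40) = 6/13.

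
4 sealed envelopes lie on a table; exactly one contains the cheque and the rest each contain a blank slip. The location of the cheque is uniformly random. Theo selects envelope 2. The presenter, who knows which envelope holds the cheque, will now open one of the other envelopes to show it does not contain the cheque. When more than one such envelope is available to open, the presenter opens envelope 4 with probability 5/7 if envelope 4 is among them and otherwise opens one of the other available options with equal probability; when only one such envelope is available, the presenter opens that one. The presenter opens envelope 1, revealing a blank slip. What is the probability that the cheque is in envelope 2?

Consider each possible location of the cheque in turn.
If it is in envelope 1 (prior 1/4): the presenter opened envelope 1, so this case is ruled out; weight (1/4)·0 = 0.
If it is in envelope 2 (prior 1/4): envelope 4 is available but not opened; envelope 1 gets probability (1 − 5/7)/2 = 1/7; weight (1/4)·(1/7) = 1/28.
If it is in envelope 3 (prior 1/4): envelope 4 is available but not opened, probability 2/7; weight (1/4)·(2/7) = 1/14.
If it is in envelope 4 (prior 1/4): envelope 4 holds the prize so is unavailable; the presenter chooses uniformly among the 2 others, probability 1/2; weight (1/4)·(1/2) = 1/8.
The weights sum to 13/56.
So P(the cheque in envelope 2 | the presenter opened envelope 1) = (1/28) / (13/56) = 2/13.

2/13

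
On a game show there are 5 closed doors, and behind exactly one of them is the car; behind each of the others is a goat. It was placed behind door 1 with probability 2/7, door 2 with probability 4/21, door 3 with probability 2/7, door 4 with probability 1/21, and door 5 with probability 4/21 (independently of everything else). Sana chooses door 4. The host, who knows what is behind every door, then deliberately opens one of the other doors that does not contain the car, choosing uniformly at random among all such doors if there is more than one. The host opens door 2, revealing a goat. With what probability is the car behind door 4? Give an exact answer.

Consider each possible location of the car in turn.
If it is behind either of doors 1 and 3 (prior 2/7 each): the host has 3 equally likely choices, so probability 1/3; weight (2/7)·(1/3) = 2/21 each.
If it is behind door 2 (prior 4/21): the host opened door 2, so this case is ruled out; weight (4/21)·0 = 0.
If it is behind door 4 (prior 1/21): the host has 4 equally likely choices, so probability 1/4; weight (1/21)·(1/4) = 1/84.
If it is behind door 5 (prior 4/21): the host has 3 equally likely choices, so probability 1/3; weight (4/21)·(1/3) = 4/63.
The weights sum to 67/252.
So P(the car behind door 4 | the host opened door 2) = (1/84) / (67/252) = 3/67.

3/67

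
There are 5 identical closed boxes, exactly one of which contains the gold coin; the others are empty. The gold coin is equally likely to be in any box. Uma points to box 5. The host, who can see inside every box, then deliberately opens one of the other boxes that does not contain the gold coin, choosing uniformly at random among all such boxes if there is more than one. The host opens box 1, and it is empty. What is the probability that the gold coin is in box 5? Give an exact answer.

1/5

Consider each possible location of the gold coin in turn.
If it is in box 1 (prior 1/5): the host opened box 1, so this case is ruled out; weight (1/5)·0 = 0.
If it is in any of boxes 2, 3, and 4 (prior 1/5 each): the host has 3 equally likely choices, so probability 1/3; weight (1/5)·(1/3) = 1/15 each.
If it is in box 5 (prior 1/5): the host has 4 equally likely choices, so probability 1/4; weight (1/5)·(1/4) = 1/20.
The weights sum to 1/4.
So P(the gold coin in box 5 | the host opened box 1) = (1/20) / (1/4) = 1/5.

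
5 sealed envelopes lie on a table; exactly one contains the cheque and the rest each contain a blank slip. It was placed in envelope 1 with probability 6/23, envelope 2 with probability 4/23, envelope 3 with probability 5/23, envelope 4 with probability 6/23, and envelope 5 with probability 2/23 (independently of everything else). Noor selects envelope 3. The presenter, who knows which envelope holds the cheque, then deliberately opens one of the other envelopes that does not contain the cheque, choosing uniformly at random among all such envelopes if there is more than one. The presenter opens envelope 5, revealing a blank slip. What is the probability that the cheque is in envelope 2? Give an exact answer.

Consider each possible location of the cheque in turn.
If it is in either of envelopes 1 and 4 (prior 6/23 each): the presenter has 3 equally likely choices, so probability 1/3; weight (6/23)·(1/3) = 2/23 each.
If it is in envelope 2 (prior 4/23): the presenter has 3 equally likely choices, so probability 1/3; weight (4/23)·(1/3) = 4/69.
If it is in envelope 3 (prior 5/23): the presenter has 4 equally likely choices, so probability 1/4; weight (5/23)·(1/4) = 5/92.
If it is in envelope 5 (prior 2/23): the presenter opened envelope 5, so this case is ruled out; weight (2/23)·0 = 0.
The weights sum to 79/276.
So P(the cheque in envelope 2 | the presenter opened envelope 5) = (4/69) / (79/276) = 16/79.

16/79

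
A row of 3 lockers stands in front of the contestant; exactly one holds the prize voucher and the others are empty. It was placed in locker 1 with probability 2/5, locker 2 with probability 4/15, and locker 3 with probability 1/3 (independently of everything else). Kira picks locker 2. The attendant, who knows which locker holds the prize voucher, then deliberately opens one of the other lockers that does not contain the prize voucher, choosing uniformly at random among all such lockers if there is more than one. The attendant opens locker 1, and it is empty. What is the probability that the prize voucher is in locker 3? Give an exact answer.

5/7

Condition on the true location of the prize voucher.
If it is in locker 1 (prior 2/5): the attendant opened locker 1, so this case is ruled out; weight (2/5)·0 = 0.
If it is in locker 2 (prior 4/15): the attendant has 2 equally likely choices, so probability 1/2; weight (4/15)·(1/2) = 2/15.
If it is in locker 3 (prior 1/3): the attendant has no choice, probability 1; weight (1/3)·1 = 1/3.
The weights sum to 7/15.
So P(the prize voucher in locker 3 | the attendant opened locker 1) = (1/3) / (7/15) = 5/7.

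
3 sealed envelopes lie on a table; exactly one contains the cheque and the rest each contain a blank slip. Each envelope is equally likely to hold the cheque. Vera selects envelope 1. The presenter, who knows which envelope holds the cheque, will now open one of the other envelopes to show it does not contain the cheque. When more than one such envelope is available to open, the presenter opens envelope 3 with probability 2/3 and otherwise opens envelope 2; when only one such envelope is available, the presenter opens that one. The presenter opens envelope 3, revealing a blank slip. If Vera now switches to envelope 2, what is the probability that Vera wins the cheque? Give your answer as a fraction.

Apply Bayes' rule, conditioning on where the cheque actually is.
If it is in envelope 1 (prior 1/3): envelope 3 is available, opened with probability 2/3; weight (1/3)·(2/3) = 2/9.
If it is in envelope 2 (prior 1/3): only envelope 3 is available, probability 1; weight (1/3)·1 = 1/3.
If it is in envelope 3 (prior 1/3): the presenter opened envelope 3, so this case is ruled out; weight (1/3)·0 = 0.
The weights sum to 5/9.
So P(the cheque in envelope 2 | the presenter opened envelope 3) = (1/3) / (5/9) = 3/5.

3/5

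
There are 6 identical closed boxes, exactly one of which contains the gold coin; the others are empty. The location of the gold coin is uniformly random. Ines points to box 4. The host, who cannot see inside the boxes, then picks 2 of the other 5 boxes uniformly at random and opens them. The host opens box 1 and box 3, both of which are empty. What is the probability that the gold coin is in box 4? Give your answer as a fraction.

Because the host chose which boxes to open without knowing where the gold coin is, the choice is independent of the prize location. Learning that none of the 2 opened boxes holds the gold coin simply rules out those 2 locations and leaves the remaining 4 boxes still equally likely by symmetry.
So P(the gold coin in box 4) = 1/4.

1/4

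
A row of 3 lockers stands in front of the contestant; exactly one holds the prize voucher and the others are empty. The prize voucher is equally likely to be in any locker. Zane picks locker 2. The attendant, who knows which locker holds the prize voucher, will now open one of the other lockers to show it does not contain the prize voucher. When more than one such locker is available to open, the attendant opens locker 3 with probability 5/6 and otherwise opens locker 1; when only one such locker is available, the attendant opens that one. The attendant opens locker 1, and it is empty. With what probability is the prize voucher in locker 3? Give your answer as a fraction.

Apply Bayes' rule, conditioning on where the prize voucher actually is.
If it is in locker 1 (prior 1/3): the attendant opened locker 1, so this case is ruled out; weight (1/3)·0 = 0.
If it is in locker 2 (prior 1/3): locker 3 is available but not opened, probability 1/6; weight (1/3)·(1/6) = 1/18.
If it is in locker 3 (prior 1/3): only locker 1 is available, probability 1; weight (1/3)·1 = 1/3.
The weights sum to 7/18.
So P(the prize voucher in locker 3 | the attendant opened locker 1) = (1/3) / (7/18) = 6/7.

6/7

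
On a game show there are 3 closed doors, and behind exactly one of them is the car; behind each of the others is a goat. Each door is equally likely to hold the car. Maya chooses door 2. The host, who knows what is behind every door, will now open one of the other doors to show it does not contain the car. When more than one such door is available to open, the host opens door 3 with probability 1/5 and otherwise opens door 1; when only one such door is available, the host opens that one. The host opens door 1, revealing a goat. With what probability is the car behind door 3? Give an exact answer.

Condition on the true location of the car.
If it is behind door 1 (prior 1/3): the host opened door 1, so this case is ruled out; weight (1/3)·0 = 0.
If it is behind door 2 (prior 1/3): door 3 is available but not opened, probability 4/5; weight (1/3)·(4/5) = 4/15.
If it is behind door 3 (prior 1/3): only door 1 is available, probability 1; weight (1/3)·1 = 1/3.
The weights sum to 3/5.
So P(the car behind door 3 | the host opened door 1) = (1/3) / (3/5) = 5/9.

5/9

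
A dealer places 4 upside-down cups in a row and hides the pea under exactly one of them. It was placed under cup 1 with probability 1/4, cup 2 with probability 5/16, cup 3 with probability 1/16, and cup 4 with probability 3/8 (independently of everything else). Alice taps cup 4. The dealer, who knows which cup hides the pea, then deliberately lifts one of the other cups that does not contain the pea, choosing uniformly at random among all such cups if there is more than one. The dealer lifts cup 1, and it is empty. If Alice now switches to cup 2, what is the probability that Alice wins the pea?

1/2

Consider each possible location of the pea in turn.
If it is under cup 1 (prior 1/4): the dealer opened cup 1, so this case is ruled out; weight (1/4)·0 = 0.
If it is under cup 2 (prior 5/16): the dealer has 2 equally likely choices, so probability 1/2; weight (5/16)·(1/2) = 5/32.
If it is under cup 3 (prior 1/16): the dealer has 2 equally likely choices, so probability 1/2; weight (1/16)·(1/2) = 1/32.
If it is under cup 4 (prior 3/8): the dealer has 3 equally likely choices, so probability 1/3; weight (3/8)·(1/3) = 1/8.
The weights sum to 5/16.
So P(the pea under cup 2 | the dealer opened cup 1) = (5/32) / (5/16) = 1/2.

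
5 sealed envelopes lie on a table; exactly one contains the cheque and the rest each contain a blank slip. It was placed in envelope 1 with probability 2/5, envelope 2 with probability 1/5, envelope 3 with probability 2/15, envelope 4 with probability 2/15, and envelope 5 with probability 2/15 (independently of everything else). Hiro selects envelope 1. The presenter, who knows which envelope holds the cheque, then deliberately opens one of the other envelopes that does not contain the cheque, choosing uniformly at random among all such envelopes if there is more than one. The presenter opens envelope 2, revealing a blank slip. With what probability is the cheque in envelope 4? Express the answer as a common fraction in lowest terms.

4/21

Condition on the true location of the cheque.
If it is in envelope 1 (prior 2/5): the presenter has 4 equally likely choices, so probability 1/4; weight (2/5)·(1/4) = 1/10.
If it is in envelope 2 (prior 1/5): the presenter opened envelope 2, so this case is ruled out; weight (1/5)·0 = 0.
If it is in any of envelopes 3, 4, and 5 (prior 2/15 each): the presenter has 3 equally likely choices, so probability 1/3; weight (2/15)·(1/3) = 2/45 each.
The weights sum to 7/30.
So P(the cheque in envelope 4 | the presenter opened envelope 2) = (2/45) / (7/30) = 4/21.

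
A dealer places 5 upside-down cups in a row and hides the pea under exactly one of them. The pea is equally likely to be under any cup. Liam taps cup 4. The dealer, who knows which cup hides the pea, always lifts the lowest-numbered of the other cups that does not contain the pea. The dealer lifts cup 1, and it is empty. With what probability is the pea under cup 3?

Apply Bayes' rule, conditioning on where the pea actually is.
If it is under cup 1 (prior 1/5): the dealer opened cup 1, so this case is ruled out; weight (1/5)·0 = 0.
If it is under any of cups 2, 3, 4, and 5 (prior 1/5 each): cup 1 is the lowest-numbered option available, probability 1; weight (1/5)·1 = 1/5 each.
The weights sum to 4/5.
So P(the pea under cup 3 | the dealer opened cup 1) = (1/5) / (4/5) = 1/4.

1/4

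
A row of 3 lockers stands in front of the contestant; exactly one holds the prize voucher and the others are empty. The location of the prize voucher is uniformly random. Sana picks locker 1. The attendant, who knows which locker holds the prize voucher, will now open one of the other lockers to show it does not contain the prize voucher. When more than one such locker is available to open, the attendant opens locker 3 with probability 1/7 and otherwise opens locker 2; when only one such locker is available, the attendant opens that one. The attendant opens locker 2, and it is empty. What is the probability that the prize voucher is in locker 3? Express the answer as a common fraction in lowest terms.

7/13

Consider each possible location of the prize voucher in turn.
If it is in locker 1 (prior 1/3): locker 3 is available but not opened, probability 6/7; weight (1/3)·(6/7) = 2/7.
If it is in locker 2 (prior 1/3): the attendant opened locker 2, so this case is ruled out; weight (1/3)·0 = 0.
If it is in locker 3 (prior 1/3): only locker 2 is available, probability 1; weight (1/3)·1 = 1/3.
The weights sum to 13/21.
So P(the prize voucher in locker 3 | the attendant opened locker 2) = (1/3) / (13/21) = 7/13.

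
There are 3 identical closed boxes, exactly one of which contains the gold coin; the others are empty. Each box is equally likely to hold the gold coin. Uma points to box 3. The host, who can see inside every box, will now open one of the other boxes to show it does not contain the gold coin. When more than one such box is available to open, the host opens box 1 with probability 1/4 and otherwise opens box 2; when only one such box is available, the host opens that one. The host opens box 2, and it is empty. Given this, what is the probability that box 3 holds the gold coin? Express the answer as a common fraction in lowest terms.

Consider each possible location of the gold coin in turn.
If it is in box 1 (prior 1/3): only box 2 is available, probability 1; weight (1/3)·1 = 1/3.
If it is in box 2 (prior 1/3): the host opened box 2, so this case is ruled out; weight (1/3)·0 = 0.
If it is in box 3 (prior 1/3): box 1 is available but not opened, probability 3/4; weight (1/3)·(3/4) = 1/4.
The weights sum to 7/12.
So P(the gold coin in box 3 | the host opened box 2) = (1/4) / (7/12) = 3/7.

3/7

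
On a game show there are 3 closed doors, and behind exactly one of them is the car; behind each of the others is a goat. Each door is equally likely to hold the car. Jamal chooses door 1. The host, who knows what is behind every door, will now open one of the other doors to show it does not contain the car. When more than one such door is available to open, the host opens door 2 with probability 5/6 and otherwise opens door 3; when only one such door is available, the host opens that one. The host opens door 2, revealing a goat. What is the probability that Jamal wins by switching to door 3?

Condition on the true location of the car.
If it is behind door 1 (prior 1/3): door 2 is available, opened with probability 5/6; weight (1/3)·(5/6) = 5/18.
If it is behind door 2 (prior 1/3): the host opened door 2, so this case is ruled out; weight (1/3)·0 = 0.
If it is behind door 3 (prior 1/3): only door 2 is available, probability 1; weight (1/3)·1 = 1/3.
The weights sum to 11/18.
So P(the car behind door 3 | the host opened door 2) = (1/3) / (11/18) = 6/11.

6/11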